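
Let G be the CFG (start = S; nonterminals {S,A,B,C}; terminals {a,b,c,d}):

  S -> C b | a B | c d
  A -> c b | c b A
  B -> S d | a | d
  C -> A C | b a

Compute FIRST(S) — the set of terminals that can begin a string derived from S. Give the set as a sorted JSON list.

Compute FIRST by fixpoint:
round 1:
  A via A→c b: +{c}
  B via B→a: +{a}
  B via B→d: +{d}
  C via C→A C: +{c}
  C via C→b a: +{b}
  S via S→C b: +{b,c}
  S via S→a B: +{a}
  FIRST[S]={a,b,c}  FIRST[A]={c}  FIRST[B]={a,d}  FIRST[C]={b,c}
round 2:
  B via B→S d: +{b,c}
  FIRST[S]={a,b,c}  FIRST[A]={c}  FIRST[B]={a,b,c,d}  FIRST[C]={b,c}
round 3: — fixpoint
  FIRST[S]={a,b,c}  FIRST[A]={c}  FIRST[B]={a,b,c,d}  FIRST[C]={b,c}

FIRST(S) = ["a", "b", "c"]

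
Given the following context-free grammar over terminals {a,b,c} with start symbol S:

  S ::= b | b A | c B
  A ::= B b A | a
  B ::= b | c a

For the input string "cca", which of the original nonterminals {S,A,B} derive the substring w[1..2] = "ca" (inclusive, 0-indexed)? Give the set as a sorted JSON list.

Convert to CNF:
  S -> T0 A | T1 B | b
  A -> B X3 | a
  B -> T1 T2 | b
  T0 -> b
  T1 -> c
  T2 -> a
  X3 -> T0 A

CYK table (by increasing span) — only the sub-triangle for w[1..2]:
  [1..1]={T1}  "c"  orig:{}
  [2..2]={A,T2}  "a"  orig:{A}
  [1..2]={B}  "ca"

Original NTs in T[1,2] deriving "ca": ["B"]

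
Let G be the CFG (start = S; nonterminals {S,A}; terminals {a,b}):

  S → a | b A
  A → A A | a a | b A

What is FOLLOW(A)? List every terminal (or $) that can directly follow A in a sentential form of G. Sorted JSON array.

FIRST sets, iterate to fixpoint:
round 1:
  A via A→a a: +{a}
  A via A→b A: +{b}
  S via S→a: +{a}
  S via S→b A: +{b}
  FIRST(S)={a,b}  FIRST(A)={a,b}
round 2: (stable)
  FIRST(S)={a,b}  FIRST(A)={a,b}

FOLLOW iteration:
seed FOLLOW(S) with $
round 1:
  A→A A: FOLLOW(A) ⊇ FIRST(A) = {a,b}; new: +{a,b}
  S→b A: FOLLOW(A) ⊇ FOLLOW(S) ⊇ {$}; new: +{$}
  FOLLOW(S)={$}  FOLLOW(A)={$,a,b}
round 2: (stable)
  FOLLOW(S)={$}  FOLLOW(A)={$,a,b}

FOLLOW(A) = ["$", "a", "b"]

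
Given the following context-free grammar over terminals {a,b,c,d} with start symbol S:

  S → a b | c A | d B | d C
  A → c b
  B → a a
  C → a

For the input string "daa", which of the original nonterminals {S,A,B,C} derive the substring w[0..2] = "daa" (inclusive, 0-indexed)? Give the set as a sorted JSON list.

CNF form of G:
  S -> T0 A | T2 T1 | T3 B | T3 C
  A -> T0 T1
  B -> T2 T2
  C -> a
  T0 -> c
  T1 -> b
  T2 -> a
  T3 -> d

CYK table (by increasing span) — only the sub-triangle for w[0..2]:
  T[0,0] 'd' = {T3}  orig:{}
  T[1,1] 'a' = {C,T2}  orig:{C}
  T[2,2] 'a' = {C,T2}  orig:{C}
  T[0,1] 'da' = {S}
  T[1,2] 'aa' = {B}
  T[0,2] 'daa' = {S}

Original NTs in T[0,2] deriving "daa": ["S"]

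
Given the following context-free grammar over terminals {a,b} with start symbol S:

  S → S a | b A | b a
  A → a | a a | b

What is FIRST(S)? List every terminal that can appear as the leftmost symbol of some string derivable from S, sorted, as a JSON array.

Compute FIRST by fixpoint:
round 1:
  A via A→a: +{a}
  A via A→b: +{b}
  S via S→b A: +{b}
  FIRST[S]={b}  FIRST[A]={a,b}
round 2: — fixpoint
  FIRST[S]={b}  FIRST[A]={a,b}

FIRST(S) = ["b"]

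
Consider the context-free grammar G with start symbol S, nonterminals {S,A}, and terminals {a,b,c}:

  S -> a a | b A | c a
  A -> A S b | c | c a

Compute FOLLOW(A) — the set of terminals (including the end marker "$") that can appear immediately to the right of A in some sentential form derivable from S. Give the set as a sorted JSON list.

FIRST iteration:
[1]
  A via A→c: +{c}
  S via S→a a: +{a}
  S via S→b A: +{b}
  S via S→c a: +{c}
  FIRST[S]={a,b,c}  FIRST[A]={c}
[2] — fixpoint
  FIRST[S]={a,b,c}  FIRST[A]={c}

Compute FOLLOW by fixpoint:
initialize: $ ∈ FOLLOW(S)
pass 1:
  A→A S b: FOLLOW(A) ⊇ FIRST(S) = {a,b,c}; new: +{a,b,c}
  A→A S b: FOLLOW(S) ⊇ FIRST(b) = {b}; new: +{b}
  S→b A: FOLLOW(A) ⊇ FOLLOW(S) ⊇ {$,b}; new: +{$}
  FOLLOW[S]={$,b}  FOLLOW[A]={$,a,b,c}
pass 2: — fixpoint
  FOLLOW[S]={$,b}  FOLLOW[A]={$,a,b,c}

FOLLOW(A) = ["$", "a", "b", "c"]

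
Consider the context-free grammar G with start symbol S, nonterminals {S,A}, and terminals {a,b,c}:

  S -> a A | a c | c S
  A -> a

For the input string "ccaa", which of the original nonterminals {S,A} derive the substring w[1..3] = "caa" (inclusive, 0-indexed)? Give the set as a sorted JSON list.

Convert to CNF:
  S -> T0 A | T0 T1 | T1 S
  A -> a
  T0 -> a
  T1 -> c

CYK table (by increasing span), restricted to cells inside w[1..3]:
  cell(1,1) c: {T1}  orig:{}
  cell(2,2) a: {A,T0}  orig:{A}
  cell(3,3) a: {A,T0}  orig:{A}
  cell(1,2) ca: ∅
  cell(2,3) aa: {S}
  cell(1,3) caa: {S}

Original NTs in T[1,3] deriving "caa": ["S"]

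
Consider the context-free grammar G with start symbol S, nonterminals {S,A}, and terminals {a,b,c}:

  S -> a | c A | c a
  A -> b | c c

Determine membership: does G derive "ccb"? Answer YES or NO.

Convert to CNF:
  S -> T0 A | T0 T1 | a
  A -> T0 T0 | b
  T0 -> c
  T1 -> a

Fill CYK table bottom-up:
  T[0,0] 'c' = {T0}  orig:{}
  T[1,1] 'c' = {T0}  orig:{}
  T[2,2] 'b' = {A}
  T[0,1] 'cc' = {A}
  T[1,2] 'cb' = {S}
  T[0,2] 'ccb' = ∅

S ∉ T[0,2] ⇒ NO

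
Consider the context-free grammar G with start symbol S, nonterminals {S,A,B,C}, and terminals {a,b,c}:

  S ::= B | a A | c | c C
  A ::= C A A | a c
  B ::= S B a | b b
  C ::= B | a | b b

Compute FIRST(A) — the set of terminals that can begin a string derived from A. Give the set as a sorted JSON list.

FIRST iteration:
pass 1:
  A via A→a c: +{a}
  B via B→b b: +{b}
  C via C→B: +{b}
  C via C→a: +{a}
  S via S→B: +{b}
  S via S→a A: +{a}
  S via S→c: +{c}
  FIRST[S]={a,b,c}  FIRST[A]={a}  FIRST[B]={b}  FIRST[C]={a,b}
pass 2:
  A via A→C A A: +{b}
  B via B→S B a: +{a,c}
  C via C→B: +{c}
  FIRST[S]={a,b,c}  FIRST[A]={a,b}  FIRST[B]={a,b,c}  FIRST[C]={a,b,c}
pass 3:
  A via A→C A A: +{c}
  FIRST[S]={a,b,c}  FIRST[A]={a,b,c}  FIRST[B]={a,b,c}  FIRST[C]={a,b,c}
pass 4: — fixpoint
  FIRST[S]={a,b,c}  FIRST[A]={a,b,c}  FIRST[B]={a,b,c}  FIRST[C]={a,b,c}

FIRST(A) = ["a", "b", "c"]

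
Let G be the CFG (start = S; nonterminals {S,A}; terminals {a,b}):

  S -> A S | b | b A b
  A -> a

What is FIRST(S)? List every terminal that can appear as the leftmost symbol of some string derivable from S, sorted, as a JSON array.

Compute FIRST by fixpoint:
pass 1:
  A via A→a: +{a}
  S via S→A S: +{a}
  S via S→b: +{b}
  FIRST[S]={a,b}  FIRST[A]={a}
pass 2: done
  FIRST[S]={a,b}  FIRST[A]={a}

FIRST(S) = ["a", "b"]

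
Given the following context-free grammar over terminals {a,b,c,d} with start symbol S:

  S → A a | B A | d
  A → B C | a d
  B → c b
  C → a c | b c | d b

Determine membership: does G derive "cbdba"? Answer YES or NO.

Convert to CNF:
  S -> A T0 | B A | d
  A -> B C | T0 T1
  B -> T2 T3
  C -> T0 T2 | T1 T3 | T3 T2
  T0 -> a
  T1 -> d
  T2 -> c
  T3 -> b

CYK fill:
  T[0,0] 'c' = {T2}  orig:{}
  T[1,1] 'b' = {T3}  orig:{}
  T[2,2] 'd' = {S,T1}  orig:{S}
  T[3,3] 'b' = {T3}  orig:{}
  T[4,4] 'a' = {T0}  orig:{}
  T[0,1] 'cb' = {B}
  T[1,2] 'bd' = ∅
  T[2,3] 'db' = {C}
  T[3,4] 'ba' = ∅
  T[0,2] 'cbd' = ∅
  T[1,3] 'bdb' = ∅
  T[2,4] 'dba' = ∅
  T[0,3] 'cbdb' = {A}
  T[1,4] 'bdba' = ∅
  T[0,4] 'cbdba' = {S}

S ∈ T[0,4] ⇒ YES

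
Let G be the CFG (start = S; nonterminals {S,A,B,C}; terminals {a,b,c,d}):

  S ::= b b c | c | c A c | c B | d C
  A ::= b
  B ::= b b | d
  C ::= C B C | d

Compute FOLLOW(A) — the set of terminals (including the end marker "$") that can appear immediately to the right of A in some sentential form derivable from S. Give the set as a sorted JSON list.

Compute FIRST by fixpoint:
[1]
  A via A→b: +{b}
  B via B→b b: +{b}
  B via B→d: +{d}
  C via C→d: +{d}
  S via S→b b c: +{b}
  S via S→c: +{c}
  S via S→d C: +{d}
  FIRST[S]={b,c,d}  FIRST[A]={b}  FIRST[B]={b,d}  FIRST[C]={d}
[2] done
  FIRST[S]={b,c,d}  FIRST[A]={b}  FIRST[B]={b,d}  FIRST[C]={d}

Compute FOLLOW by fixpoint:
FOLLOW(S) := {$}
iter 1:
  C→C B C: FOLLOW(C) ⊇ FIRST(B) = {b,d}; new: +{b,d}
  C→C B C: FOLLOW(B) ⊇ FIRST(C) = {d}; new: +{d}
  S→c A c: FOLLOW(A) ⊇ FIRST(c) = {c}; new: +{c}
  S→c B: FOLLOW(B) ⊇ FOLLOW(S) ⊇ {$}; new: +{$}
  S→d C: FOLLOW(C) ⊇ FOLLOW(S) ⊇ {$}; new: +{$}
  FOLLOW[S]={$}  FOLLOW[A]={c}  FOLLOW[B]={$,d}  FOLLOW[C]={$,b,d}
iter 2: (no change)
  FOLLOW[S]={$}  FOLLOW[A]={c}  FOLLOW[B]={$,d}  FOLLOW[C]={$,b,d}

FOLLOW(A) = ["c"]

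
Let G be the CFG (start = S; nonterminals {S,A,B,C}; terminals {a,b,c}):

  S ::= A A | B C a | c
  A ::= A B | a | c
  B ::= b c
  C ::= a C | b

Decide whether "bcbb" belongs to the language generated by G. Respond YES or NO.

Convert to CNF:
  S -> A A | B X3 | c
  A -> A B | a | c
  B -> T0 T1
  C -> T2 C | b
  T0 -> b
  T1 -> c
  T2 -> a
  X3 -> C T2

CYK table (by increasing span):
  T[0,0] 'b' = {C,T0}  orig:{C}
  T[1,1] 'c' = {A,S,T1}  orig:{A,S}
  T[2,2] 'b' = {C,T0}  orig:{C}
  T[3,3] 'b' = {C,T0}  orig:{C}
  T[0,1] 'bc' = {B}
  T[1,2] 'cb' = ∅
  T[2,3] 'bb' = ∅
  T[0,2] 'bcb' = ∅
  T[1,3] 'cbb' = ∅
  T[0,3] 'bcbb' = ∅

S ∉ T[0,3] ⇒ NO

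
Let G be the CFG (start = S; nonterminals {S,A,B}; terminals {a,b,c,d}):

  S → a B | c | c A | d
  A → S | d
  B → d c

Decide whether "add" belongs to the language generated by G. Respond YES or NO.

CNF form of G:
  S -> T0 B | T1 A | c | d
  A -> T0 B | T1 A | c | d
  B -> T2 T1
  T0 -> a
  T1 -> c
  T2 -> d

CYK fill:
  T[0,0] 'a' = {T0}  orig:{}
  T[1,1] 'd' = {A,S,T2}  orig:{A,S}
  T[2,2] 'd' = {A,S,T2}  orig:{A,S}
  T[0,1] 'ad' = ∅
  T[1,2] 'dd' = ∅
  T[0,2] 'add' = ∅

S ∉ T[0,2] ⇒ NO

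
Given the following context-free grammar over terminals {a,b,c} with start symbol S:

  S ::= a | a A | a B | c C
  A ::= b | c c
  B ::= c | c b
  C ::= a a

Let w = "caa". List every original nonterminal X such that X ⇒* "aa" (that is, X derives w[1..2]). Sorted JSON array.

Convert to CNF:
  S -> T0 C | T2 A | T2 B | a
  A -> T0 T0 | b
  B -> T0 T1 | c
  C -> T2 T2
  T0 -> c
  T1 -> b
  T2 -> a

Fill CYK table bottom-up — only the sub-triangle for w[1..2]:
  T[1,1] 'a' = {S,T2}  orig:{S}
  T[2,2] 'a' = {S,T2}  orig:{S}
  T[1,2] 'aa' = {C}

Original NTs in T[1,2] deriving "aa": ["C"]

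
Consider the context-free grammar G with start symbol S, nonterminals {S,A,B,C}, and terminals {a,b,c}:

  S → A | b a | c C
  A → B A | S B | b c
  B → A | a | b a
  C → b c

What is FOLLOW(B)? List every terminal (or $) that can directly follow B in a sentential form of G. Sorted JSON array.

Compute FIRST by fixpoint:
iter 1:
  A via A→b c: +{b}
  B via B→A: +{b}
  B via B→a: +{a}
  C via C→b c: +{b}
  S via S→A: +{b}
  S via S→c C: +{c}
  FIRST[S]={b,c}  FIRST[A]={b}  FIRST[B]={a,b}  FIRST[C]={b}
iter 2:
  A via A→B A: +{a}
  A via A→S B: +{c}
  B via B→A: +{c}
  S via S→A: +{a}
  FIRST[S]={a,b,c}  FIRST[A]={a,b,c}  FIRST[B]={a,b,c}  FIRST[C]={b}
iter 3: (stable)
  FIRST[S]={a,b,c}  FIRST[A]={a,b,c}  FIRST[B]={a,b,c}  FIRST[C]={b}

FOLLOW sets:
initialize: $ ∈ FOLLOW(S)
iter 1:
  A→B A: FOLLOW(B) ⊇ FIRST(A) = {a,b,c}; new: +{a,b,c}
  A→S B: FOLLOW(S) ⊇ FIRST(B) = {a,b,c}; new: +{a,b,c}
  B→A: FOLLOW(A) ⊇ FOLLOW(B) ⊇ {a,b,c}; new: +{a,b,c}
  S→A: FOLLOW(A) ⊇ FOLLOW(S) ⊇ {$,a,b,c}; new: +{$}
  S→c C: FOLLOW(C) ⊇ FOLLOW(S) ⊇ {$,a,b,c}; new: +{$,a,b,c}
  S: {$,a,b,c}  A: {$,a,b,c}  B: {a,b,c}  C: {$,a,b,c}
iter 2:
  A→S B: FOLLOW(B) ⊇ FOLLOW(A) ⊇ {$,a,b,c}; new: +{$}
  S: {$,a,b,c}  A: {$,a,b,c}  B: {$,a,b,c}  C: {$,a,b,c}
iter 3: (stable)
  S: {$,a,b,c}  A: {$,a,b,c}  B: {$,a,b,c}  C: {$,a,b,c}

FOLLOW(B) = ["$", "a", "b", "c"]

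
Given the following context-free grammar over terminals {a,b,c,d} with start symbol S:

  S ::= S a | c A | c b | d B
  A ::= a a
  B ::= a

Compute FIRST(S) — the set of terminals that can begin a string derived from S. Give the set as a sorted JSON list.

FIRST sets, iterate to fixpoint:
[1]
  A via A→a a: +{a}
  B via B→a: +{a}
  S via S→c A: +{c}
  S via S→d B: +{d}
  S: {c,d}  A: {a}  B: {a}
[2] — fixpoint
  S: {c,d}  A: {a}  B: {a}

FIRST(S) = ["c", "d"]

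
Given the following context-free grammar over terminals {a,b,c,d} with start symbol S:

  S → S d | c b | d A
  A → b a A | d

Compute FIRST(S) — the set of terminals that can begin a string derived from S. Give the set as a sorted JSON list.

Compute FIRST by fixpoint:
iter 1:
  A via A→b a A: +{b}
  A via A→d: +{d}
  S via S→c b: +{c}
  S via S→d A: +{d}
  FIRST(S)={c,d}  FIRST(A)={b,d}
iter 2: — fixpoint
  FIRST(S)={c,d}  FIRST(A)={b,d}

FIRST(S) = ["c", "d"]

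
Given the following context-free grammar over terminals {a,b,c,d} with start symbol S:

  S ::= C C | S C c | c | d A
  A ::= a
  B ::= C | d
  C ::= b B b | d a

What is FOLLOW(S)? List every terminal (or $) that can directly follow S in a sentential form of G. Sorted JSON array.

FIRST iteration:
iter 1:
  A via A→a: +{a}
  B via B→d: +{d}
  C via C→b B b: +{b}
  C via C→d a: +{d}
  S via S→C C: +{b,d}
  S via S→c: +{c}
  FIRST(S)={b,c,d}  FIRST(A)={a}  FIRST(B)={d}  FIRST(C)={b,d}
iter 2:
  B via B→C: +{b}
  FIRST(S)={b,c,d}  FIRST(A)={a}  FIRST(B)={b,d}  FIRST(C)={b,d}
iter 3: (stable)
  FIRST(S)={b,c,d}  FIRST(A)={a}  FIRST(B)={b,d}  FIRST(C)={b,d}

FOLLOW iteration:
seed FOLLOW(S) with $
[1]
  C→b B b: FOLLOW(B) ⊇ FIRST(b) = {b}; new: +{b}
  S→C C: FOLLOW(C) ⊇ FIRST(C) = {b,d}; new: +{b,d}
  S→C C: FOLLOW(C) ⊇ FOLLOW(S) ⊇ {$}; new: +{$}
  S→S C c: FOLLOW(S) ⊇ FIRST(C) = {b,d}; new: +{b,d}
  S→S C c: FOLLOW(C) ⊇ FIRST(c) = {c}; new: +{c}
  S→d A: FOLLOW(A) ⊇ FOLLOW(S) ⊇ {$,b,d}; new: +{$,b,d}
  S: {$,b,d}  A: {$,b,d}  B: {b}  C: {$,b,c,d}
[2] — fixpoint
  S: {$,b,d}  A: {$,b,d}  B: {b}  C: {$,b,c,d}

FOLLOW(S) = ["$", "b", "d"]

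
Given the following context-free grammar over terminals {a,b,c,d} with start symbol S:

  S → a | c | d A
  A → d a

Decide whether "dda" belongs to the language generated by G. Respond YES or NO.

Convert to CNF:
  S -> T0 A | a | c
  A -> T0 T1
  T0 -> d
  T1 -> a

Fill CYK table bottom-up:
  T[0,0] 'd' = {T0}  orig:{}
  T[1,1] 'd' = {T0}  orig:{}
  T[2,2] 'a' = {S,T1}  orig:{S}
  T[0,1] 'dd' = ∅
  T[1,2] 'da' = {A}
  T[0,2] 'dda' = {S}

S ∈ T[0,2] ⇒ YES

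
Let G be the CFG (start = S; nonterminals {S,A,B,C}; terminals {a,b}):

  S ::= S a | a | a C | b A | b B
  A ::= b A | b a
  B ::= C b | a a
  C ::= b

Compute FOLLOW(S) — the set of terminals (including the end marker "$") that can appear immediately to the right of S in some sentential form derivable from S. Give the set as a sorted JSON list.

Compute FIRST by fixpoint:
[1]
  A via A→b A: +{b}
  B via B→a a: +{a}
  C via C→b: +{b}
  S via S→a: +{a}
  S via S→b A: +{b}
  FIRST(S)={a,b}  FIRST(A)={b}  FIRST(B)={a}  FIRST(C)={b}
[2]
  B via B→C b: +{b}
  FIRST(S)={a,b}  FIRST(A)={b}  FIRST(B)={a,b}  FIRST(C)={b}
[3] done
  FIRST(S)={a,b}  FIRST(A)={b}  FIRST(B)={a,b}  FIRST(C)={b}

Compute FOLLOW by fixpoint:
seed FOLLOW(S) with $
round 1:
  B→C b: FOLLOW(C) ⊇ FIRST(b) = {b}; new: +{b}
  S→S a: FOLLOW(S) ⊇ FIRST(a) = {a}; new: +{a}
  S→a C: FOLLOW(C) ⊇ FOLLOW(S) ⊇ {$,a}; new: +{$,a}
  S→b A: FOLLOW(A) ⊇ FOLLOW(S) ⊇ {$,a}; new: +{$,a}
  S→b B: FOLLOW(B) ⊇ FOLLOW(S) ⊇ {$,a}; new: +{$,a}
  S: {$,a}  A: {$,a}  B: {$,a}  C: {$,a,b}
round 2: (stable)
  S: {$,a}  A: {$,a}  B: {$,a}  C: {$,a,b}

FOLLOW(S) = ["$", "a"]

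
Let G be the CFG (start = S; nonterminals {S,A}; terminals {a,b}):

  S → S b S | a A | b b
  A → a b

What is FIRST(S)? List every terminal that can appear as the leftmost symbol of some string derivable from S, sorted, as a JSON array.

FIRST sets, iterate to fixpoint:
pass 1:
  A via A→a b: +{a}
  S via S→a A: +{a}
  S via S→b b: +{b}
  FIRST(S)={a,b}  FIRST(A)={a}
pass 2: (no change)
  FIRST(S)={a,b}  FIRST(A)={a}

FIRST(S) = ["a", "b"]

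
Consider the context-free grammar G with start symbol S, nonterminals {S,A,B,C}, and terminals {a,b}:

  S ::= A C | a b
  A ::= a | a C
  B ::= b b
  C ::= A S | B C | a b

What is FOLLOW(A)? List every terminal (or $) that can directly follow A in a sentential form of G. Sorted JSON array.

Compute FIRST by fixpoint:
iter 1:
  A via A→a: +{a}
  B via B→b b: +{b}
  C via C→A S: +{a}
  C via C→B C: +{b}
  S via S→A C: +{a}
  S: {a}  A: {a}  B: {b}  C: {a,b}
iter 2: (stable)
  S: {a}  A: {a}  B: {b}  C: {a,b}

FOLLOW sets:
initialize: $ ∈ FOLLOW(S)
pass 1:
  C→A S: FOLLOW(A) ⊇ FIRST(S) = {a}; new: +{a}
  C→B C: FOLLOW(B) ⊇ FIRST(C) = {a,b}; new: +{a,b}
  S→A C: FOLLOW(A) ⊇ FIRST(C) = {a,b}; new: +{b}
  S→A C: FOLLOW(C) ⊇ FOLLOW(S) ⊇ {$}; new: +{$}
  FOLLOW(S)={$}  FOLLOW(A)={a,b}  FOLLOW(B)={a,b}  FOLLOW(C)={$}
pass 2:
  A→a C: FOLLOW(C) ⊇ FOLLOW(A) ⊇ {a,b}; new: +{a,b}
  C→A S: FOLLOW(S) ⊇ FOLLOW(C) ⊇ {$,a,b}; new: +{a,b}
  FOLLOW(S)={$,a,b}  FOLLOW(A)={a,b}  FOLLOW(B)={a,b}  FOLLOW(C)={$,a,b}
pass 3: — fixpoint
  FOLLOW(S)={$,a,b}  FOLLOW(A)={a,b}  FOLLOW(B)={a,b}  FOLLOW(C)={$,a,b}

FOLLOW(A) = ["a", "b"]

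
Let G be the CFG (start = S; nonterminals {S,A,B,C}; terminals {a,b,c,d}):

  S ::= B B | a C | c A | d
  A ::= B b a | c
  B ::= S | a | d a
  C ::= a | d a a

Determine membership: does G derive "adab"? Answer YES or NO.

Convert to CNF:
  S -> B B | T1 C | T2 A | d
  A -> B X4 | c
  B -> B B | T1 C | T2 A | T3 T1 | a | d
  C -> T3 X5 | a
  T0 -> b
  T1 -> a
  T2 -> c
  T3 -> d
  X4 -> T0 T1
  X5 -> T1 T1

CYK fill:
  T[0,0] 'a' = {B,C,T1}  orig:{B,C}
  T[1,1] 'd' = {B,S,T3}  orig:{B,S}
  T[2,2] 'a' = {B,C,T1}  orig:{B,C}
  T[3,3] 'b' = {T0}  orig:{}
  T[0,1] 'ad' = {B,S}
  T[1,2] 'da' = {B,S}
  T[2,3] 'ab' = ∅
  T[0,2] 'ada' = {B,S}
  T[1,3] 'dab' = ∅
  T[0,3] 'adab' = ∅

S ∉ T[0,3] ⇒ NO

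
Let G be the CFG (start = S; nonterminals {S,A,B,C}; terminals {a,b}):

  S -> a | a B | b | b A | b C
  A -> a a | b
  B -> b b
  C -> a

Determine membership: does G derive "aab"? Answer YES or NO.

Convert to CNF:
  S -> T0 B | T1 A | T1 C | a | b
  A -> T0 T0 | b
  B -> T1 T1
  C -> a
  T0 -> a
  T1 -> b

CYK table (by increasing span):
  cell(0,0) a: {C,S,T0}  orig:{C,S}
  cell(1,1) a: {C,S,T0}  orig:{C,S}
  cell(2,2) b: {A,S,T1}  orig:{A,S}
  cell(0,1) aa: {A}
  cell(1,2) ab: ∅
  cell(0,2) aab: ∅

S ∉ T[0,2] ⇒ NO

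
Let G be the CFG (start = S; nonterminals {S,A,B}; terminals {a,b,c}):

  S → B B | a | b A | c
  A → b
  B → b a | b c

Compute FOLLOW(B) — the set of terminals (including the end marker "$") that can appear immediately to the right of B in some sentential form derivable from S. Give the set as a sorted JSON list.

FIRST sets, iterate to fixpoint:
iter 1:
  A via A→b: +{b}
  B via B→b a: +{b}
  S via S→B B: +{b}
  S via S→a: +{a}
  S via S→c: +{c}
  S: {a,b,c}  A: {b}  B: {b}
iter 2: (stable)
  S: {a,b,c}  A: {b}  B: {b}

Compute FOLLOW by fixpoint:
initialize: $ ∈ FOLLOW(S)
[1]
  S→B B: FOLLOW(B) ⊇ FIRST(B) = {b}; new: +{b}
  S→B B: FOLLOW(B) ⊇ FOLLOW(S) ⊇ {$}; new: +{$}
  S→b A: FOLLOW(A) ⊇ FOLLOW(S) ⊇ {$}; new: +{$}
  FOLLOW(S)={$}  FOLLOW(A)={$}  FOLLOW(B)={$,b}
[2] done
  FOLLOW(S)={$}  FOLLOW(A)={$}  FOLLOW(B)={$,b}

FOLLOW(B) = ["$", "b"]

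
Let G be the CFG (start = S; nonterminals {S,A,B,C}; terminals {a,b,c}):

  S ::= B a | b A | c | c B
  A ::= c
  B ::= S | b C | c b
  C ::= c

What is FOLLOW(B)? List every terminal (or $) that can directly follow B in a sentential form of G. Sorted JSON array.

FIRST sets, iterate to fixpoint:
[1]
  A via A→c: +{c}
  B via B→b C: +{b}
  B via B→c b: +{c}
  C via C→c: +{c}
  S via S→B a: +{b,c}
  FIRST[S]={b,c}  FIRST[A]={c}  FIRST[B]={b,c}  FIRST[C]={c}
[2] (stable)
  FIRST[S]={b,c}  FIRST[A]={c}  FIRST[B]={b,c}  FIRST[C]={c}

FOLLOW iteration:
initialize: $ ∈ FOLLOW(S)
round 1:
  S→B a: FOLLOW(B) ⊇ FIRST(a) = {a}; new: +{a}
  S→b A: FOLLOW(A) ⊇ FOLLOW(S) ⊇ {$}; new: +{$}
  S→c B: FOLLOW(B) ⊇ FOLLOW(S) ⊇ {$}; new: +{$}
  FOLLOW[S]={$}  FOLLOW[A]={$}  FOLLOW[B]={$,a}  FOLLOW[C]={}
round 2:
  B→S: FOLLOW(S) ⊇ FOLLOW(B) ⊇ {$,a}; new: +{a}
  B→b C: FOLLOW(C) ⊇ FOLLOW(B) ⊇ {$,a}; new: +{$,a}
  S→b A: FOLLOW(A) ⊇ FOLLOW(S) ⊇ {$,a}; new: +{a}
  FOLLOW[S]={$,a}  FOLLOW[A]={$,a}  FOLLOW[B]={$,a}  FOLLOW[C]={$,a}
round 3: — fixpoint
  FOLLOW[S]={$,a}  FOLLOW[A]={$,a}  FOLLOW[B]={$,a}  FOLLOW[C]={$,a}

FOLLOW(B) = ["$", "a"]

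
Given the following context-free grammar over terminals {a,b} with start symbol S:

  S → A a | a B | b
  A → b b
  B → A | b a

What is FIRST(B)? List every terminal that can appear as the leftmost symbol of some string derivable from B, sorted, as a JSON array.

Compute FIRST by fixpoint:
pass 1:
  A via A→b b: +{b}
  B via B→A: +{b}
  S via S→A a: +{b}
  S via S→a B: +{a}
  FIRST[S]={a,b}  FIRST[A]={b}  FIRST[B]={b}
pass 2: (no change)
  FIRST[S]={a,b}  FIRST[A]={b}  FIRST[B]={b}

FIRST(B) = ["b"]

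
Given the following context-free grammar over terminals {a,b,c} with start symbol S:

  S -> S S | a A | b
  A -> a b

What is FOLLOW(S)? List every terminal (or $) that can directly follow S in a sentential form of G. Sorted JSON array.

FIRST iteration:
[1]
  A via A→a b: +{a}
  S via S→a A: +{a}
  S via S→b: +{b}
  FIRST[S]={a,b}  FIRST[A]={a}
[2] done
  FIRST[S]={a,b}  FIRST[A]={a}

FOLLOW iteration:
FOLLOW(S) := {$}
iter 1:
  S→S S: FOLLOW(S) ⊇ FIRST(S) = {a,b}; new: +{a,b}
  S→a A: FOLLOW(A) ⊇ FOLLOW(S) ⊇ {$,a,b}; new: +{$,a,b}
  FOLLOW[S]={$,a,b}  FOLLOW[A]={$,a,b}
iter 2: (stable)
  FOLLOW[S]={$,a,b}  FOLLOW[A]={$,a,b}

FOLLOW(S) = ["$", "a", "b"]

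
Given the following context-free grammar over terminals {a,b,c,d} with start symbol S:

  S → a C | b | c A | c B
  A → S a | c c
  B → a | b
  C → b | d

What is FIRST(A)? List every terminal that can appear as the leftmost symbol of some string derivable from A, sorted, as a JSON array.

Compute FIRST by fixpoint:
round 1:
  A via A→c c: +{c}
  B via B→a: +{a}
  B via B→b: +{b}
  C via C→b: +{b}
  C via C→d: +{d}
  S via S→a C: +{a}
  S via S→b: +{b}
  S via S→c A: +{c}
  FIRST[S]={a,b,c}  FIRST[A]={c}  FIRST[B]={a,b}  FIRST[C]={b,d}
round 2:
  A via A→S a: +{a,b}
  FIRST[S]={a,b,c}  FIRST[A]={a,b,c}  FIRST[B]={a,b}  FIRST[C]={b,d}
round 3: done
  FIRST[S]={a,b,c}  FIRST[A]={a,b,c}  FIRST[B]={a,b}  FIRST[C]={b,d}

FIRST(A) = ["a", "b", "c"]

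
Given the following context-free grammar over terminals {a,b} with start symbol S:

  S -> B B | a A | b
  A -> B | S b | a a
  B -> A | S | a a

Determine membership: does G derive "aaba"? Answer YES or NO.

Convert to CNF:
  S -> B B | T1 A | b
  A -> B B | S T0 | T1 A | T1 T1 | b
  B -> B B | S T0 | T1 A | T1 T1 | b
  T0 -> b
  T1 -> a

Fill CYK table bottom-up:
  cell(0,0) a: {T1}  orig:{}
  cell(1,1) a: {T1}  orig:{}
  cell(2,2) b: {A,B,S,T0}  orig:{A,B,S}
  cell(3,3) a: {T1}  orig:{}
  cell(0,1) aa: {A,B}
  cell(1,2) ab: {A,B,S}
  cell(2,3) ba: ∅
  cell(0,2) aab: {A,B,S}
  cell(1,3) aba: ∅
  cell(0,3) aaba: ∅

S ∉ T[0,3] ⇒ NO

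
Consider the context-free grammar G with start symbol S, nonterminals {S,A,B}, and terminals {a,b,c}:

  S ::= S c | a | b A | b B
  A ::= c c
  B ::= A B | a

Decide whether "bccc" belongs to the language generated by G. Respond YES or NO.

Convert to CNF:
  S -> S T0 | T1 A | T1 B | a
  A -> T0 T0
  B -> A B | a
  T0 -> c
  T1 -> b

CYK table (by increasing span):
  [0..0]={T1}  "b"  orig:{}
  [1..1]={T0}  "c"  orig:{}
  [2..2]={T0}  "c"  orig:{}
  [3..3]={T0}  "c"  orig:{}
  [0..1]=∅  "bc"
  [1..2]={A}  "cc"
  [2..3]={A}  "cc"
  [0..2]={S}  "bcc"
  [1..3]=∅  "ccc"
  [0..3]={S}  "bccc"

S ∈ T[0,3] ⇒ YES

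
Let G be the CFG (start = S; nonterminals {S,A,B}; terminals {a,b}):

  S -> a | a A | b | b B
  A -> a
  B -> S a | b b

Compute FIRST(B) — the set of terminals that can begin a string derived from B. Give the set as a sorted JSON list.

FIRST sets, iterate to fixpoint:
pass 1:
  A via A→a: +{a}
  B via B→b b: +{b}
  S via S→a: +{a}
  S via S→b: +{b}
  FIRST[S]={a,b}  FIRST[A]={a}  FIRST[B]={b}
pass 2:
  B via B→S a: +{a}
  FIRST[S]={a,b}  FIRST[A]={a}  FIRST[B]={a,b}
pass 3: — fixpoint
  FIRST[S]={a,b}  FIRST[A]={a}  FIRST[B]={a,b}

FIRST(B) = ["a", "b"]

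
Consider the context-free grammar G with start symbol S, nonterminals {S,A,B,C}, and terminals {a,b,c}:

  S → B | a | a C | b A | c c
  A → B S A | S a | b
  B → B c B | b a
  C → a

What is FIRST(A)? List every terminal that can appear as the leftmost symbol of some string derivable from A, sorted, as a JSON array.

Compute FIRST by fixpoint:
round 1:
  A via A→b: +{b}
  B via B→b a: +{b}
  C via C→a: +{a}
  S via S→B: +{b}
  S via S→a: +{a}
  S via S→c c: +{c}
  FIRST[S]={a,b,c}  FIRST[A]={b}  FIRST[B]={b}  FIRST[C]={a}
round 2:
  A via A→S a: +{a,c}
  FIRST[S]={a,b,c}  FIRST[A]={a,b,c}  FIRST[B]={b}  FIRST[C]={a}
round 3: (stable)
  FIRST[S]={a,b,c}  FIRST[A]={a,b,c}  FIRST[B]={b}  FIRST[C]={a}

FIRST(A) = ["a", "b", "c"]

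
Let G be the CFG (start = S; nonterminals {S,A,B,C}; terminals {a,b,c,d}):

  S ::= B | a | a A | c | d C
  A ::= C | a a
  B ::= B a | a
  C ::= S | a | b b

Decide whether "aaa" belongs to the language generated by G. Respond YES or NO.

CNF form of G:
  S -> B T0 | T0 A | T2 C | a | c
  A -> B T0 | T0 A | T0 T0 | T1 T1 | T2 C | a | c
  B -> B T0 | a
  C -> B T0 | T0 A | T1 T1 | T2 C | a | c
  T0 -> a
  T1 -> b
  T2 -> d

CYK fill:
  [0..0]={A,B,C,S,T0}  "a"  orig:{A,B,C,S}
  [1..1]={A,B,C,S,T0}  "a"  orig:{A,B,C,S}
  [2..2]={A,B,C,S,T0}  "a"  orig:{A,B,C,S}
  [0..1]={A,B,C,S}  "aa"
  [1..2]={A,B,C,S}  "aa"
  [0..2]={A,B,C,S}  "aaa"

S ∈ T[0,2] ⇒ YES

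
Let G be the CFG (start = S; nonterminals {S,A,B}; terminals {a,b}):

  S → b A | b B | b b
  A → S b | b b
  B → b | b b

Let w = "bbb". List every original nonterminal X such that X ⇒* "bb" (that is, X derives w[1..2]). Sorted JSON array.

Convert to CNF:
  S -> T0 A | T0 B | T0 T0
  A -> S T0 | T0 T0
  B -> T0 T0 | b
  T0 -> b

CYK fill — only the sub-triangle for w[1..2]:
  cell(1,1) b: {B,T0}  orig:{B}
  cell(2,2) b: {B,T0}  orig:{B}
  cell(1,2) bb: {A,B,S}

Original NTs in T[1,2] deriving "bb": ["A", "B", "S"]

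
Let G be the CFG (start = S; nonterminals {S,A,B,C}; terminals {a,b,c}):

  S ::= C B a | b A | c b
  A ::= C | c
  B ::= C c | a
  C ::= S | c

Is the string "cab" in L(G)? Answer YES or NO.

CNF form of G:
  S -> C X5 | T1 A | T2 T1
  A -> C X3 | T1 A | T2 T1 | c
  B -> C T2 | a
  C -> C X4 | T1 A | T2 T1 | c
  T0 -> a
  T1 -> b
  T2 -> c
  X3 -> B T0
  X4 -> B T0
  X5 -> B T0

Fill CYK table bottom-up:
  T[0,0] 'c' = {A,C,T2}  orig:{A,C}
  T[1,1] 'a' = {B,T0}  orig:{B}
  T[2,2] 'b' = {T1}  orig:{}
  T[0,1] 'ca' = ∅
  T[1,2] 'ab' = ∅
  T[0,2] 'cab' = ∅

S ∉ T[0,2] ⇒ NO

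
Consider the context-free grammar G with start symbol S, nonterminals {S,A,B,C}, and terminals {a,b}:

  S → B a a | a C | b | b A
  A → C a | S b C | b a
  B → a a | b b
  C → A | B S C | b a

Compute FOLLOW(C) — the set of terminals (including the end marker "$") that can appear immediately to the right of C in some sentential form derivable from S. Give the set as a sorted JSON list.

FIRST iteration:
[1]
  A via A→b a: +{b}
  B via B→a a: +{a}
  B via B→b b: +{b}
  C via C→A: +{b}
  C via C→B S C: +{a}
  S via S→B a a: +{a,b}
  S: {a,b}  A: {b}  B: {a,b}  C: {a,b}
[2]
  A via A→C a: +{a}
  S: {a,b}  A: {a,b}  B: {a,b}  C: {a,b}
[3] done
  S: {a,b}  A: {a,b}  B: {a,b}  C: {a,b}

Compute FOLLOW by fixpoint:
seed FOLLOW(S) with $
round 1:
  A→C a: FOLLOW(C) ⊇ FIRST(a) = {a}; new: +{a}
  A→S b C: FOLLOW(S) ⊇ FIRST(b) = {b}; new: +{b}
  C→A: FOLLOW(A) ⊇ FOLLOW(C) ⊇ {a}; new: +{a}
  C→B S C: FOLLOW(B) ⊇ FIRST(S) = {a,b}; new: +{a,b}
  C→B S C: FOLLOW(S) ⊇ FIRST(C) = {a,b}; new: +{a}
  S→a C: FOLLOW(C) ⊇ FOLLOW(S) ⊇ {$,a,b}; new: +{$,b}
  S→b A: FOLLOW(A) ⊇ FOLLOW(S) ⊇ {$,a,b}; new: +{$,b}
  FOLLOW[S]={$,a,b}  FOLLOW[A]={$,a,b}  FOLLOW[B]={a,b}  FOLLOW[C]={$,a,b}
round 2: (no change)
  FOLLOW[S]={$,a,b}  FOLLOW[A]={$,a,b}  FOLLOW[B]={a,b}  FOLLOW[C]={$,a,b}

FOLLOW(C) = ["$", "a", "b"]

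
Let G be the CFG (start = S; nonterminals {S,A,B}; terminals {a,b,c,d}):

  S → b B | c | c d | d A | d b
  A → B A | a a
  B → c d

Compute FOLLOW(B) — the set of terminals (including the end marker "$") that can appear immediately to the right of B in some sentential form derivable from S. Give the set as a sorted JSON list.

FIRST sets, iterate to fixpoint:
iter 1:
  A via A→a a: +{a}
  B via B→c d: +{c}
  S via S→b B: +{b}
  S via S→c: +{c}
  S via S→d A: +{d}
  FIRST[S]={b,c,d}  FIRST[A]={a}  FIRST[B]={c}
iter 2:
  A via A→B A: +{c}
  FIRST[S]={b,c,d}  FIRST[A]={a,c}  FIRST[B]={c}
iter 3: done
  FIRST[S]={b,c,d}  FIRST[A]={a,c}  FIRST[B]={c}

FOLLOW sets:
seed FOLLOW(S) with $
[1]
  A→B A: FOLLOW(B) ⊇ FIRST(A) = {a,c}; new: +{a,c}
  S→b B: FOLLOW(B) ⊇ FOLLOW(S) ⊇ {$}; new: +{$}
  S→d A: FOLLOW(A) ⊇ FOLLOW(S) ⊇ {$}; new: +{$}
  FOLLOW(S)={$}  FOLLOW(A)={$}  FOLLOW(B)={$,a,c}
[2] — fixpoint
  FOLLOW(S)={$}  FOLLOW(A)={$}  FOLLOW(B)={$,a,c}

FOLLOW(B) = ["$", "a", "c"]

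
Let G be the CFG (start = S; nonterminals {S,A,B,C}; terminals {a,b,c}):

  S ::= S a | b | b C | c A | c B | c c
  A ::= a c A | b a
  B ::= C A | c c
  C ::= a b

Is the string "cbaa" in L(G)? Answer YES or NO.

CNF form of G:
  S -> S T0 | T1 A | T1 B | T1 T1 | T2 C | b
  A -> T0 X3 | T2 T0
  B -> C A | T1 T1
  C -> T0 T2
  T0 -> a
  T1 -> c
  T2 -> b
  X3 -> T1 A

CYK table (by increasing span):
  cell(0,0) c: {T1}  orig:{}
  cell(1,1) b: {S,T2}  orig:{S}
  cell(2,2) a: {T0}  orig:{}
  cell(3,3) a: {T0}  orig:{}
  cell(0,1) cb: ∅
  cell(1,2) ba: {A,S}
  cell(2,3) aa: ∅
  cell(0,2) cba: {S,X3}  orig:{S}
  cell(1,3) baa: {S}
  cell(0,3) cbaa: {S}

S ∈ T[0,3] ⇒ YES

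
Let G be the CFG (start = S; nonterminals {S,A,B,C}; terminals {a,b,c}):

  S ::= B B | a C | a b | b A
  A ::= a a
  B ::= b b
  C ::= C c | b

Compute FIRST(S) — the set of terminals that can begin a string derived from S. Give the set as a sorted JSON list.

FIRST sets, iterate to fixpoint:
pass 1:
  A via A→a a: +{a}
  B via B→b b: +{b}
  C via C→b: +{b}
  S via S→B B: +{b}
  S via S→a C: +{a}
  S: {a,b}  A: {a}  B: {b}  C: {b}
pass 2: (stable)
  S: {a,b}  A: {a}  B: {b}  C: {b}

FIRST(S) = ["a", "b"]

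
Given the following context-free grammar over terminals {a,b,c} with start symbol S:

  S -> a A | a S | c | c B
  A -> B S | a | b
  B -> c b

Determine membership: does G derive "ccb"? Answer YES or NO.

CNF form of G:
  S -> T0 B | T2 A | T2 S | c
  A -> B S | a | b
  B -> T0 T1
  T0 -> c
  T1 -> b
  T2 -> a

Fill CYK table bottom-up:
  T[0,0] 'c' = {S,T0}  orig:{S}
  T[1,1] 'c' = {S,T0}  orig:{S}
  T[2,2] 'b' = {A,T1}  orig:{A}
  T[0,1] 'cc' = ∅
  T[1,2] 'cb' = {B}
  T[0,2] 'ccb' = {S}

S ∈ T[0,2] ⇒ YES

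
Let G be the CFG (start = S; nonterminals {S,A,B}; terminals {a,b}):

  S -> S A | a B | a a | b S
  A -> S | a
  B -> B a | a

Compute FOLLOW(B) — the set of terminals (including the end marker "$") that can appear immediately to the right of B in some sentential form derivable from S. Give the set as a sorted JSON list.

Compute FIRST by fixpoint:
iter 1:
  A via A→a: +{a}
  B via B→a: +{a}
  S via S→a B: +{a}
  S via S→b S: +{b}
  S: {a,b}  A: {a}  B: {a}
iter 2:
  A via A→S: +{b}
  S: {a,b}  A: {a,b}  B: {a}
iter 3: done
  S: {a,b}  A: {a,b}  B: {a}

FOLLOW sets:
seed FOLLOW(S) with $
iter 1:
  B→B a: FOLLOW(B) ⊇ FIRST(a) = {a}; new: +{a}
  S→S A: FOLLOW(S) ⊇ FIRST(A) = {a,b}; new: +{a,b}
  S→S A: FOLLOW(A) ⊇ FOLLOW(S) ⊇ {$,a,b}; new: +{$,a,b}
  S→a B: FOLLOW(B) ⊇ FOLLOW(S) ⊇ {$,a,b}; new: +{$,b}
  S: {$,a,b}  A: {$,a,b}  B: {$,a,b}
iter 2: (no change)
  S: {$,a,b}  A: {$,a,b}  B: {$,a,b}

FOLLOW(B) = ["$", "a", "b"]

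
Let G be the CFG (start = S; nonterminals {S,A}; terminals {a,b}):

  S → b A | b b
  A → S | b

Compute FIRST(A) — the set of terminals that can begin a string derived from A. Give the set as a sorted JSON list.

FIRST sets, iterate to fixpoint:
round 1:
  A via A→b: +{b}
  S via S→b A: +{b}
  FIRST[S]={b}  FIRST[A]={b}
round 2: (no change)
  FIRST[S]={b}  FIRST[A]={b}

FIRST(A) = ["b"]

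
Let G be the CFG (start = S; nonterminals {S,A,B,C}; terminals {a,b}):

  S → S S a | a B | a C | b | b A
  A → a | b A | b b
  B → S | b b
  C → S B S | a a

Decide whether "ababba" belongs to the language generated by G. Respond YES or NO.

CNF form of G:
  S -> S X4 | T0 A | T1 B | T1 C | b
  A -> T0 A | T0 T0 | a
  B -> S X2 | T0 A | T0 T0 | T1 B | T1 C | b
  C -> S X3 | T1 T1
  T0 -> b
  T1 -> a
  X2 -> S T1
  X3 -> B S
  X4 -> S T1

Fill CYK table bottom-up:
  [0..0]={A,T1}  "a"  orig:{A}
  [1..1]={B,S,T0}  "b"  orig:{B,S}
  [2..2]={A,T1}  "a"  orig:{A}
  [3..3]={B,S,T0}  "b"  orig:{B,S}
  [4..4]={B,S,T0}  "b"  orig:{B,S}
  [5..5]={A,T1}  "a"  orig:{A}
  [0..1]={B,S}  "ab"
  [1..2]={A,B,S,X2,X4}  "ba"  orig:{A,B,S}
  [2..3]={B,S}  "ab"
  [3..4]={A,B,X3}  "bb"  orig:{A,B}
  [4..5]={A,B,S,X2,X4}  "ba"  orig:{A,B,S}
  [0..2]={B,S,X2,X4}  "aba"  orig:{B,S}
  [1..3]={X3}  "bab"  orig:{}
  [2..4]={B,S,X3}  "abb"  orig:{B,S}
  [3..5]={A,B,S,X3}  "bba"  orig:{A,B,S}
  [0..3]={X3}  "abab"  orig:{}
  [1..4]={C,X3}  "babb"  orig:{C}
  [2..5]={B,S,X2,X3,X4}  "abba"  orig:{B,S}
  [0..4]={B,C,S,X3}  "ababb"  orig:{B,C,S}
  [1..5]={B,C,S,X3}  "babba"  orig:{B,C,S}
  [0..5]={B,C,S,X2,X3,X4}  "ababba"  orig:{B,C,S}

S ∈ T[0,5] ⇒ YES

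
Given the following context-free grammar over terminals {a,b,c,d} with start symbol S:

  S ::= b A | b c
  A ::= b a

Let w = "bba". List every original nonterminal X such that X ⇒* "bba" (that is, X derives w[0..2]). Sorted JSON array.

CNF form of G:
  S -> T0 A | T0 T2
  A -> T0 T1
  T0 -> b
  T1 -> a
  T2 -> c

CYK fill — only the sub-triangle for w[0..2]:
  cell(0,0) b: {T0}  orig:{}
  cell(1,1) b: {T0}  orig:{}
  cell(2,2) a: {T1}  orig:{}
  cell(0,1) bb: ∅
  cell(1,2) ba: {A}
  cell(0,2) bba: {S}

Original NTs in T[0,2] deriving "bba": ["S"]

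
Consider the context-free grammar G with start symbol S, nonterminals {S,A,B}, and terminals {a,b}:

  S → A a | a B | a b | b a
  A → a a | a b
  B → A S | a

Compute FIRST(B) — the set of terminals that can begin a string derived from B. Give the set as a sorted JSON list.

Compute FIRST by fixpoint:
pass 1:
  A via A→a a: +{a}
  B via B→A S: +{a}
  S via S→A a: +{a}
  S via S→b a: +{b}
  FIRST(S)={a,b}  FIRST(A)={a}  FIRST(B)={a}
pass 2: done
  FIRST(S)={a,b}  FIRST(A)={a}  FIRST(B)={a}

FIRST(B) = ["a"]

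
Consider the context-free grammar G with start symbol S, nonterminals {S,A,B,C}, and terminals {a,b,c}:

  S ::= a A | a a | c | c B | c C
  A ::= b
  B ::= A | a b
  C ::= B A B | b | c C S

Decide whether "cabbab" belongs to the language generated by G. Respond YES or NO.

CNF form of G:
  S -> T0 A | T0 T0 | T2 B | T2 C | c
  A -> b
  B -> T0 T1 | b
  C -> B X3 | T2 X4 | b
  T0 -> a
  T1 -> b
  T2 -> c
  X3 -> A B
  X4 -> C S

Fill CYK table bottom-up:
  T[0,0] 'c' = {S,T2}  orig:{S}
  T[1,1] 'a' = {T0}  orig:{}
  T[2,2] 'b' = {A,B,C,T1}  orig:{A,B,C}
  T[3,3] 'b' = {A,B,C,T1}  orig:{A,B,C}
  T[4,4] 'a' = {T0}  orig:{}
  T[5,5] 'b' = {A,B,C,T1}  orig:{A,B,C}
  T[0,1] 'ca' = ∅
  T[1,2] 'ab' = {B,S}
  T[2,3] 'bb' = {X3}  orig:{}
  T[3,4] 'ba' = ∅
  T[4,5] 'ab' = {B,S}
  T[0,2] 'cab' = {S}
  T[1,3] 'abb' = ∅
  T[2,4] 'bba' = ∅
  T[3,5] 'bab' = {X3,X4}  orig:{}
  T[0,3] 'cabb' = ∅
  T[1,4] 'abba' = ∅
  T[2,5] 'bbab' = {C}
  T[0,4] 'cabba' = ∅
  T[1,5] 'abbab' = {C}
  T[0,5] 'cabbab' = {S}

S ∈ T[0,5] ⇒ YES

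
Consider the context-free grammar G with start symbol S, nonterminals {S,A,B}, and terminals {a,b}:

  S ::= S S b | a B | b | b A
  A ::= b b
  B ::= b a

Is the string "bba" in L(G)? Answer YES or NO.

Convert to CNF:
  S -> S X2 | T0 A | T1 B | b
  A -> T0 T0
  B -> T0 T1
  T0 -> b
  T1 -> a
  X2 -> S T0

CYK table (by increasing span):
  T[0,0] 'b' = {S,T0}  orig:{S}
  T[1,1] 'b' = {S,T0}  orig:{S}
  T[2,2] 'a' = {T1}  orig:{}
  T[0,1] 'bb' = {A,X2}  orig:{A}
  T[1,2] 'ba' = {B}
  T[0,2] 'bba' = ∅

S ∉ T[0,2] ⇒ NO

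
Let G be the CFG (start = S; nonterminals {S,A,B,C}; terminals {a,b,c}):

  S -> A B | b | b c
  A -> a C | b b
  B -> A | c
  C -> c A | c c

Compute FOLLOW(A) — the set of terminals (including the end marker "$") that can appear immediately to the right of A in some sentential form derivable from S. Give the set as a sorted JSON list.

Compute FIRST by fixpoint:
round 1:
  A via A→a C: +{a}
  A via A→b b: +{b}
  B via B→A: +{a,b}
  B via B→c: +{c}
  C via C→c A: +{c}
  S via S→A B: +{a,b}
  S: {a,b}  A: {a,b}  B: {a,b,c}  C: {c}
round 2: (no change)
  S: {a,b}  A: {a,b}  B: {a,b,c}  C: {c}

Compute FOLLOW by fixpoint:
seed FOLLOW(S) with $
pass 1:
  S→A B: FOLLOW(A) ⊇ FIRST(B) = {a,b,c}; new: +{a,b,c}
  S→A B: FOLLOW(B) ⊇ FOLLOW(S) ⊇ {$}; new: +{$}
  FOLLOW[S]={$}  FOLLOW[A]={a,b,c}  FOLLOW[B]={$}  FOLLOW[C]={}
pass 2:
  A→a C: FOLLOW(C) ⊇ FOLLOW(A) ⊇ {a,b,c}; new: +{a,b,c}
  B→A: FOLLOW(A) ⊇ FOLLOW(B) ⊇ {$}; new: +{$}
  FOLLOW[S]={$}  FOLLOW[A]={$,a,b,c}  FOLLOW[B]={$}  FOLLOW[C]={a,b,c}
pass 3:
  A→a C: FOLLOW(C) ⊇ FOLLOW(A) ⊇ {$,a,b,c}; new: +{$}
  FOLLOW[S]={$}  FOLLOW[A]={$,a,b,c}  FOLLOW[B]={$}  FOLLOW[C]={$,a,b,c}
pass 4: — fixpoint
  FOLLOW[S]={$}  FOLLOW[A]={$,a,b,c}  FOLLOW[B]={$}  FOLLOW[C]={$,a,b,c}

FOLLOW(A) = ["$", "a", "b", "c"]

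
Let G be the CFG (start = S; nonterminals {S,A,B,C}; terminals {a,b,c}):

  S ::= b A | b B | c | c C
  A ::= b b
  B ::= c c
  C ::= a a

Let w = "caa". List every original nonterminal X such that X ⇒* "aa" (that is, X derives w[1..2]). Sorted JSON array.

CNF form of G:
  S -> T0 A | T0 B | T1 C | c
  A -> T0 T0
  B -> T1 T1
  C -> T2 T2
  T0 -> b
  T1 -> c
  T2 -> a

Fill CYK table bottom-up, restricted to cells inside w[1..2]:
  T[1,1] 'a' = {T2}  orig:{}
  T[2,2] 'a' = {T2}  orig:{}
  T[1,2] 'aa' = {C}

Original NTs in T[1,2] deriving "aa": ["C"]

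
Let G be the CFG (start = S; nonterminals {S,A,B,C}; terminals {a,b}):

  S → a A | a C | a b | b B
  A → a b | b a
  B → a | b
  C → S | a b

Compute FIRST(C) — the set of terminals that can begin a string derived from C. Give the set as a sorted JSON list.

FIRST sets, iterate to fixpoint:
pass 1:
  A via A→a b: +{a}
  A via A→b a: +{b}
  B via B→a: +{a}
  B via B→b: +{b}
  C via C→a b: +{a}
  S via S→a A: +{a}
  S via S→b B: +{b}
  FIRST[S]={a,b}  FIRST[A]={a,b}  FIRST[B]={a,b}  FIRST[C]={a}
pass 2:
  C via C→S: +{b}
  FIRST[S]={a,b}  FIRST[A]={a,b}  FIRST[B]={a,b}  FIRST[C]={a,b}
pass 3: done
  FIRST[S]={a,b}  FIRST[A]={a,b}  FIRST[B]={a,b}  FIRST[C]={a,b}

FIRST(C) = ["a", "b"]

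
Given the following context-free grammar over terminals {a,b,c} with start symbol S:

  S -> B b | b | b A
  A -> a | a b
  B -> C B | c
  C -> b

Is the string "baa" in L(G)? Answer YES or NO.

Convert to CNF:
  S -> B T1 | T1 A | b
  A -> T0 T1 | a
  B -> C B | c
  C -> b
  T0 -> a
  T1 -> b

CYK fill:
  cell(0,0) b: {C,S,T1}  orig:{C,S}
  cell(1,1) a: {A,T0}  orig:{A}
  cell(2,2) a: {A,T0}  orig:{A}
  cell(0,1) ba: {S}
  cell(1,2) aa: ∅
  cell(0,2) baa: ∅

S ∉ T[0,2] ⇒ NO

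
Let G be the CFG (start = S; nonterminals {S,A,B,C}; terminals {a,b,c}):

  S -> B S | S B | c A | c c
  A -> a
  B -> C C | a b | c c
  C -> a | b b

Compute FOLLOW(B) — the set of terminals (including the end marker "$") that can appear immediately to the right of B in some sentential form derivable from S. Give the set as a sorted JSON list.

Compute FIRST by fixpoint:
round 1:
  A via A→a: +{a}
  B via B→a b: +{a}
  B via B→c c: +{c}
  C via C→a: +{a}
  C via C→b b: +{b}
  S via S→B S: +{a,c}
  S: {a,c}  A: {a}  B: {a,c}  C: {a,b}
round 2:
  B via B→C C: +{b}
  S via S→B S: +{b}
  S: {a,b,c}  A: {a}  B: {a,b,c}  C: {a,b}
round 3: — fixpoint
  S: {a,b,c}  A: {a}  B: {a,b,c}  C: {a,b}

FOLLOW iteration:
FOLLOW(S) := {$}
iter 1:
  B→C C: FOLLOW(C) ⊇ FIRST(C) = {a,b}; new: +{a,b}
  S→B S: FOLLOW(B) ⊇ FIRST(S) = {a,b,c}; new: +{a,b,c}
  S→S B: FOLLOW(S) ⊇ FIRST(B) = {a,b,c}; new: +{a,b,c}
  S→S B: FOLLOW(B) ⊇ FOLLOW(S) ⊇ {$,a,b,c}; new: +{$}
  S→c A: FOLLOW(A) ⊇ FOLLOW(S) ⊇ {$,a,b,c}; new: +{$,a,b,c}
  FOLLOW(S)={$,a,b,c}  FOLLOW(A)={$,a,b,c}  FOLLOW(B)={$,a,b,c}  FOLLOW(C)={a,b}
iter 2:
  B→C C: FOLLOW(C) ⊇ FOLLOW(B) ⊇ {$,a,b,c}; new: +{$,c}
  FOLLOW(S)={$,a,b,c}  FOLLOW(A)={$,a,b,c}  FOLLOW(B)={$,a,b,c}  FOLLOW(C)={$,a,b,c}
iter 3: — fixpoint
  FOLLOW(S)={$,a,b,c}  FOLLOW(A)={$,a,b,c}  FOLLOW(B)={$,a,b,c}  FOLLOW(C)={$,a,b,c}

FOLLOW(B) = ["$", "a", "b", "c"]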